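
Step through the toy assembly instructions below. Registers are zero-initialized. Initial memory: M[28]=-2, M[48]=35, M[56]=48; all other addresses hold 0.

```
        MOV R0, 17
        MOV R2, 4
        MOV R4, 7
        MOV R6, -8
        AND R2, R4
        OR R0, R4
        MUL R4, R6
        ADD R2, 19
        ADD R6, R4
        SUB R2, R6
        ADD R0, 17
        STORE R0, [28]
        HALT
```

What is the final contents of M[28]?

after MOV R0, 17: R0=17
after MOV R2, 4: R2=4
after MOV R4, 7: R4=7
after MOV R6, -8: R6=-8
after AND R2, R4: R2=4&7=4
after OR R0, R4: R0=17|7=23
after MUL R4, R6: R4=7*(-8)=-56
after ADD R2, 19: R2=4+19=23
after ADD R6, R4: R6=(-8)+(-56)=-64
after SUB R2, R6: R2=23-(-64)=87
after ADD R0, 17: R0=23+17=40
STORE R0, [28] → M[28]=40
halt.

40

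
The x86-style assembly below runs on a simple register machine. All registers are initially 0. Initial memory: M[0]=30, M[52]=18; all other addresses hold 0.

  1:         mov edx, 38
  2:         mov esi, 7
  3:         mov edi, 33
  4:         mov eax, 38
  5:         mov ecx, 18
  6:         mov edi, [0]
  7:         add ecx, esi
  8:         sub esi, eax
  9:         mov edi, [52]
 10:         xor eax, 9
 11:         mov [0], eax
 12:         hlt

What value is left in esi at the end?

-31

edx=38
esi=7
edi=33
eax=38
ecx=18
edi=M[0]=30
ecx=18+7=25
esi=7-38=-31
edi=M[52]=18
eax=38^9=47
mov [0], eax → M[0]=47
halt.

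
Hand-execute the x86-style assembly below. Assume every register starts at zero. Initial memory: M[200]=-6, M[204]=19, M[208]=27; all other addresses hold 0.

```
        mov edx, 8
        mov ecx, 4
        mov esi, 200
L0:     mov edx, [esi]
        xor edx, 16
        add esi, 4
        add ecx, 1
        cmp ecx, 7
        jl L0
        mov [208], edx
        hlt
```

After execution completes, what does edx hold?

after mov edx, 8: edx=8
after mov ecx, 4: ecx=4
after mov esi, 200: esi=200
after mov edx, [esi]: edx=M[200]=-6
after xor edx, 16: edx=(-6)^16=-22
after add esi, 4: esi=200+4=204
after add ecx, 1: ecx=4+1=5
cmp ecx, 7  (cmp 5,7)
jl L0: taken
after mov edx, [esi]: edx=M[204]=19
after xor edx, 16: edx=19^16=3
after add esi, 4: esi=204+4=208
after add ecx, 1: ecx=5+1=6
cmp ecx, 7  (cmp 6,7)
jl L0: taken
after mov edx, [esi]: edx=M[208]=27
after xor edx, 16: edx=27^16=11
after add esi, 4: esi=208+4=212
after add ecx, 1: ecx=6+1=7
cmp ecx, 7  (cmp 7,7)
jl L0: not taken
mov [208], edx → M[208]=11
halt.

11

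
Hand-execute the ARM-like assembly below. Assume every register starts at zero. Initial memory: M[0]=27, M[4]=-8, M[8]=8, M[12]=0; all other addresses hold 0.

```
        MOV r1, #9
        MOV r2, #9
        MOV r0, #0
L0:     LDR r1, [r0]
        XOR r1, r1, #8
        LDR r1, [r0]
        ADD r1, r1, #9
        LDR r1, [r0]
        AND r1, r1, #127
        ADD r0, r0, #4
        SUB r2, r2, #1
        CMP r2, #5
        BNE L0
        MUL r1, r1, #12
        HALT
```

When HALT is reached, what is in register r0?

r1=9
r2=9
r0=0
r1=M[0]=27
r1=27^8=19
r1=M[0]=27
r1=27+9=36
r1=M[0]=27
r1=27&127=27
r0=0+4=4
r2=9-1=8
CMP r2, #5  (cmp 8,5)
BNE L0: taken
r1=M[4]=-8
r1=(-8)^8=-16
r1=M[4]=-8
r1=(-8)+9=1
r1=M[4]=-8
r1=(-8)&127=120
r0=4+4=8
r2=8-1=7
CMP r2, #5  (cmp 7,5)
BNE L0: taken
r1=M[8]=8
r1=8^8=0
r1=M[8]=8
r1=8+9=17
r1=M[8]=8
r1=8&127=8
r0=8+4=12
r2=7-1=6
CMP r2, #5  (cmp 6,5)
BNE L0: taken
r1=M[12]=0
r1=0^8=8
r1=M[12]=0
r1=0+9=9
r1=M[12]=0
r1=0&127=0
r0=12+4=16
r2=6-1=5
CMP r2, #5  (cmp 5,5)
BNE L0: not taken
r1=0*12=0
halt.

16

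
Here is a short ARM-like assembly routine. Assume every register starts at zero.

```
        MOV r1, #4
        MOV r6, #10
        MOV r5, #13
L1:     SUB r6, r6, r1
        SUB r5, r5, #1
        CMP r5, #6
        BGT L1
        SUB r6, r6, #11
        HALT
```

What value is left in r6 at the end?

-29

r1=4
r6=10
r5=13
r6=10-4=6
r5=13-1=12
CMP r5, #6  (cmp 12,6)
BGT L1: taken
r6=6-4=2
r5=12-1=11
CMP r5, #6  (cmp 11,6)
BGT L1: taken
r6=2-4=-2
r5=11-1=10
CMP r5, #6  (cmp 10,6)
BGT L1: taken
r6=(-2)-4=-6
r5=10-1=9
CMP r5, #6  (cmp 9,6)
BGT L1: taken
r6=(-6)-4=-10
r5=9-1=8
CMP r5, #6  (cmp 8,6)
BGT L1: taken
r6=(-10)-4=-14
r5=8-1=7
CMP r5, #6  (cmp 7,6)
BGT L1: taken
r6=(-14)-4=-18
r5=7-1=6
CMP r5, #6  (cmp 6,6)
BGT L1: not taken
r6=(-18)-11=-29
halt.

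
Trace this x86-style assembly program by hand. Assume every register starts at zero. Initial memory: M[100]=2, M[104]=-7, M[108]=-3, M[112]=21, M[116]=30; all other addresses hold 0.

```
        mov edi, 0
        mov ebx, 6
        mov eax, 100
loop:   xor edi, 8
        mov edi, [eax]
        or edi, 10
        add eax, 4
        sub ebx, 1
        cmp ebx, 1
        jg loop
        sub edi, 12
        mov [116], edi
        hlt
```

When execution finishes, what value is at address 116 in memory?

after mov edi, 0: edi=0
after mov ebx, 6: ebx=6
after mov eax, 100: eax=100
after xor edi, 8: edi=0^8=8
after mov edi, [eax]: edi=M[100]=2
after or edi, 10: edi=2|10=10
after add eax, 4: eax=100+4=104
after sub ebx, 1: ebx=6-1=5
cmp ebx, 1  (cmp 5,1)
jg loop: taken
after xor edi, 8: edi=10^8=2
after mov edi, [eax]: edi=M[104]=-7
after or edi, 10: edi=(-7)|10=-5
after add eax, 4: eax=104+4=108
after sub ebx, 1: ebx=5-1=4
cmp ebx, 1  (cmp 4,1)
jg loop: taken
after xor edi, 8: edi=(-5)^8=-13
after mov edi, [eax]: edi=M[108]=-3
after or edi, 10: edi=(-3)|10=-1
after add eax, 4: eax=108+4=112
after sub ebx, 1: ebx=4-1=3
cmp ebx, 1  (cmp 3,1)
jg loop: taken
after xor edi, 8: edi=(-1)^8=-9
after mov edi, [eax]: edi=M[112]=21
after or edi, 10: edi=21|10=31
after add eax, 4: eax=112+4=116
after sub ebx, 1: ebx=3-1=2
cmp ebx, 1  (cmp 2,1)
jg loop: taken
after xor edi, 8: edi=31^8=23
after mov edi, [eax]: edi=M[116]=30
after or edi, 10: edi=30|10=30
after add eax, 4: eax=116+4=120
after sub ebx, 1: ebx=2-1=1
cmp ebx, 1  (cmp 1,1)
jg loop: not taken
after sub edi, 12: edi=30-12=18
mov [116], edi → M[116]=18
halt.

18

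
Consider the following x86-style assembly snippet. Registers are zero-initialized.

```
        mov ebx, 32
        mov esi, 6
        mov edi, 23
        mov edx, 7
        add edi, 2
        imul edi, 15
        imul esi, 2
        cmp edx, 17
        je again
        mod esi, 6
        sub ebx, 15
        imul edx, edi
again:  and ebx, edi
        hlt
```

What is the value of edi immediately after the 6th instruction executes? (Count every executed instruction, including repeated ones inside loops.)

375

mov ebx, 32 → ebx=32
mov esi, 6 → esi=6
mov edi, 23 → edi=23
mov edx, 7 → edx=7
add edi, 2 → edi=23+2=25
imul edi, 15 → edi=25*15=375
After step 6: edi = 375.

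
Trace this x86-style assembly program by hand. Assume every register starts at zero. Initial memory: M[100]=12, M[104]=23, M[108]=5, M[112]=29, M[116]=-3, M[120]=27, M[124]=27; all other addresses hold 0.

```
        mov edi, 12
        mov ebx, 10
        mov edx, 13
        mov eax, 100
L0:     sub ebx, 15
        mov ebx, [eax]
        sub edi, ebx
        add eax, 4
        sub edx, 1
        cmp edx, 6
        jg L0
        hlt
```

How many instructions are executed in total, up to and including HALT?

54

mov edi, 12 → edi=12
mov ebx, 10 → ebx=10
mov edx, 13 → edx=13
mov eax, 100 → eax=100
sub ebx, 15 → ebx=10-15=-5
mov ebx, [eax] → ebx=M[100]=12
sub edi, ebx → edi=12-12=0
add eax, 4 → eax=100+4=104
sub edx, 1 → edx=13-1=12
cmp edx, 6  (cmp 12,6)
jg L0: taken
sub ebx, 15 → ebx=12-15=-3
mov ebx, [eax] → ebx=M[104]=23
sub edi, ebx → edi=0-23=-23
add eax, 4 → eax=104+4=108
sub edx, 1 → edx=12-1=11
cmp edx, 6  (cmp 11,6)
jg L0: taken
sub ebx, 15 → ebx=23-15=8
mov ebx, [eax] → ebx=M[108]=5
sub edi, ebx → edi=(-23)-5=-28
add eax, 4 → eax=108+4=112
sub edx, 1 → edx=11-1=10
cmp edx, 6  (cmp 10,6)
jg L0: taken
sub ebx, 15 → ebx=5-15=-10
mov ebx, [eax] → ebx=M[112]=29
sub edi, ebx → edi=(-28)-29=-57
add eax, 4 → eax=112+4=116
sub edx, 1 → edx=10-1=9
cmp edx, 6  (cmp 9,6)
jg L0: taken
sub ebx, 15 → ebx=29-15=14
mov ebx, [eax] → ebx=M[116]=-3
sub edi, ebx → edi=(-57)-(-3)=-54
add eax, 4 → eax=116+4=120
sub edx, 1 → edx=9-1=8
cmp edx, 6  (cmp 8,6)
jg L0: taken
sub ebx, 15 → ebx=(-3)-15=-18
mov ebx, [eax] → ebx=M[120]=27
sub edi, ebx → edi=(-54)-27=-81
add eax, 4 → eax=120+4=124
sub edx, 1 → edx=8-1=7
cmp edx, 6  (cmp 7,6)
jg L0: taken
sub ebx, 15 → ebx=27-15=12
mov ebx, [eax] → ebx=M[124]=27
sub edi, ebx → edi=(-81)-27=-108
add eax, 4 → eax=124+4=128
sub edx, 1 → edx=7-1=6
cmp edx, 6  (cmp 6,6)
jg L0: not taken
halt.
Total executed instructions: 54.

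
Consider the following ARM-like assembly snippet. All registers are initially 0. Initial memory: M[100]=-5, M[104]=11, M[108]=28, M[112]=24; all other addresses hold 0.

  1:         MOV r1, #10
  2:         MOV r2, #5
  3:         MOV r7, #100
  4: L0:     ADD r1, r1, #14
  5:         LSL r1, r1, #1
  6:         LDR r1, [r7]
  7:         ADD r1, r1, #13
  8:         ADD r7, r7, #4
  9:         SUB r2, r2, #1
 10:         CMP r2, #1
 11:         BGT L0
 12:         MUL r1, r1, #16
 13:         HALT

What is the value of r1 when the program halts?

592

after MOV r1, #10: r1=10
after MOV r2, #5: r2=5
after MOV r7, #100: r7=100
after ADD r1, r1, #14: r1=10+14=24
after LSL r1, r1, #1: r1=24<<1=48
after LDR r1, [r7]: r1=M[100]=-5
after ADD r1, r1, #13: r1=(-5)+13=8
after ADD r7, r7, #4: r7=100+4=104
after SUB r2, r2, #1: r2=5-1=4
CMP r2, #1  (cmp 4,1)
BGT L0: taken
after ADD r1, r1, #14: r1=8+14=22
after LSL r1, r1, #1: r1=22<<1=44
after LDR r1, [r7]: r1=M[104]=11
after ADD r1, r1, #13: r1=11+13=24
after ADD r7, r7, #4: r7=104+4=108
after SUB r2, r2, #1: r2=4-1=3
CMP r2, #1  (cmp 3,1)
BGT L0: taken
after ADD r1, r1, #14: r1=24+14=38
after LSL r1, r1, #1: r1=38<<1=76
after LDR r1, [r7]: r1=M[108]=28
after ADD r1, r1, #13: r1=28+13=41
after ADD r7, r7, #4: r7=108+4=112
after SUB r2, r2, #1: r2=3-1=2
CMP r2, #1  (cmp 2,1)
BGT L0: taken
after ADD r1, r1, #14: r1=41+14=55
after LSL r1, r1, #1: r1=55<<1=110
after LDR r1, [r7]: r1=M[112]=24
after ADD r1, r1, #13: r1=24+13=37
after ADD r7, r7, #4: r7=112+4=116
after SUB r2, r2, #1: r2=2-1=1
CMP r2, #1  (cmp 1,1)
BGT L0: not taken
after MUL r1, r1, #16: r1=37*16=592
halt.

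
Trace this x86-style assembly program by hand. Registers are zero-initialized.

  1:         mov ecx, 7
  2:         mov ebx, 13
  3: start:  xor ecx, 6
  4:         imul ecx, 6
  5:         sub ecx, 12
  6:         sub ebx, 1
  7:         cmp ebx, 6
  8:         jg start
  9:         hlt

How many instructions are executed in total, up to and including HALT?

45

ecx=7
ebx=13
ecx=7^6=1
ecx=1*6=6
ecx=6-12=-6
ebx=13-1=12
cmp ebx, 6  (cmp 12,6)
jg start: taken
ecx=(-6)^6=-4
ecx=(-4)*6=-24
ecx=(-24)-12=-36
ebx=12-1=11
cmp ebx, 6  (cmp 11,6)
jg start: taken
ecx=(-36)^6=-38
ecx=(-38)*6=-228
ecx=(-228)-12=-240
ebx=11-1=10
cmp ebx, 6  (cmp 10,6)
jg start: taken
ecx=(-240)^6=-234
ecx=(-234)*6=-1404
ecx=(-1404)-12=-1416
ebx=10-1=9
cmp ebx, 6  (cmp 9,6)
jg start: taken
ecx=(-1416)^6=-1410
ecx=(-1410)*6=-8460
ecx=(-8460)-12=-8472
ebx=9-1=8
cmp ebx, 6  (cmp 8,6)
jg start: taken
ecx=(-8472)^6=-8466
ecx=(-8466)*6=-50796
ecx=(-50796)-12=-50808
ebx=8-1=7
cmp ebx, 6  (cmp 7,6)
jg start: taken
ecx=(-50808)^6=-50802
ecx=(-50802)*6=-304812
ecx=(-304812)-12=-304824
ebx=7-1=6
cmp ebx, 6  (cmp 6,6)
jg start: not taken
halt.
Total executed instructions: 45.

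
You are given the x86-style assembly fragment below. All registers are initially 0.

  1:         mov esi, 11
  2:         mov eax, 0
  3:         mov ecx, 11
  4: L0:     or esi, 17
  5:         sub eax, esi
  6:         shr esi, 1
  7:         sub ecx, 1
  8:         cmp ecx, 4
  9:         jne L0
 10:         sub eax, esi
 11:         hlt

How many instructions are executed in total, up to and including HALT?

47

mov esi, 11 → esi=11
mov eax, 0 → eax=0
mov ecx, 11 → ecx=11
or esi, 17 → esi=11|17=27
sub eax, esi → eax=0-27=-27
shr esi, 1 → esi=27>>1=13
sub ecx, 1 → ecx=11-1=10
cmp ecx, 4  (cmp 10,4)
jne L0: taken
or esi, 17 → esi=13|17=29
sub eax, esi → eax=(-27)-29=-56
shr esi, 1 → esi=29>>1=14
sub ecx, 1 → ecx=10-1=9
cmp ecx, 4  (cmp 9,4)
jne L0: taken
or esi, 17 → esi=14|17=31
sub eax, esi → eax=(-56)-31=-87
shr esi, 1 → esi=31>>1=15
sub ecx, 1 → ecx=9-1=8
cmp ecx, 4  (cmp 8,4)
jne L0: taken
or esi, 17 → esi=15|17=31
sub eax, esi → eax=(-87)-31=-118
shr esi, 1 → esi=31>>1=15
sub ecx, 1 → ecx=8-1=7
cmp ecx, 4  (cmp 7,4)
jne L0: taken
or esi, 17 → esi=15|17=31
sub eax, esi → eax=(-118)-31=-149
shr esi, 1 → esi=31>>1=15
sub ecx, 1 → ecx=7-1=6
cmp ecx, 4  (cmp 6,4)
jne L0: taken
or esi, 17 → esi=15|17=31
sub eax, esi → eax=(-149)-31=-180
shr esi, 1 → esi=31>>1=15
sub ecx, 1 → ecx=6-1=5
cmp ecx, 4  (cmp 5,4)
jne L0: taken
or esi, 17 → esi=15|17=31
sub eax, esi → eax=(-180)-31=-211
shr esi, 1 → esi=31>>1=15
sub ecx, 1 → ecx=5-1=4
cmp ecx, 4  (cmp 4,4)
jne L0: not taken
sub eax, esi → eax=(-211)-15=-226
halt.
Total executed instructions: 47.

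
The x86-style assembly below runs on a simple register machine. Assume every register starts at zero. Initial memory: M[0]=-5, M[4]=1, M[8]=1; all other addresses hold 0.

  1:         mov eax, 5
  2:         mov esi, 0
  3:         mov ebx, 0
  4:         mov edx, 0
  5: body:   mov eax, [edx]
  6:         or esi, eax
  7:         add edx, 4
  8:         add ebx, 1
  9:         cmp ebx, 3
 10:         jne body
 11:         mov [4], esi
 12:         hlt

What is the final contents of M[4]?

-5

after mov eax, 5: eax=5
after mov esi, 0: esi=0
after mov ebx, 0: ebx=0
after mov edx, 0: edx=0
after mov eax, [edx]: eax=M[0]=-5
after or esi, eax: esi=0|(-5)=-5
after add edx, 4: edx=0+4=4
after add ebx, 1: ebx=0+1=1
cmp ebx, 3  (cmp 1,3)
jne body: taken
after mov eax, [edx]: eax=M[4]=1
after or esi, eax: esi=(-5)|1=-5
after add edx, 4: edx=4+4=8
after add ebx, 1: ebx=1+1=2
cmp ebx, 3  (cmp 2,3)
jne body: taken
after mov eax, [edx]: eax=M[8]=1
after or esi, eax: esi=(-5)|1=-5
after add edx, 4: edx=8+4=12
after add ebx, 1: ebx=2+1=3
cmp ebx, 3  (cmp 3,3)
jne body: not taken
mov [4], esi → M[4]=-5
halt.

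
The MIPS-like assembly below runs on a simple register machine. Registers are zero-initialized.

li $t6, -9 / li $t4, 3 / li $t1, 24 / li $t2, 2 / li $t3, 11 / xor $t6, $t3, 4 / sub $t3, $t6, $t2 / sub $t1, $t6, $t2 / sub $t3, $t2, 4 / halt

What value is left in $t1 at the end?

13

li $t6, -9 → $t6=-9
li $t4, 3 → $t4=3
li $t1, 24 → $t1=24
li $t2, 2 → $t2=2
li $t3, 11 → $t3=11
xor $t6, $t3, 4 → $t6=11^4=15
sub $t3, $t6, $t2 → $t3=15-2=13
sub $t1, $t6, $t2 → $t1=15-2=13
sub $t3, $t2, 4 → $t3=2-4=-2
halt.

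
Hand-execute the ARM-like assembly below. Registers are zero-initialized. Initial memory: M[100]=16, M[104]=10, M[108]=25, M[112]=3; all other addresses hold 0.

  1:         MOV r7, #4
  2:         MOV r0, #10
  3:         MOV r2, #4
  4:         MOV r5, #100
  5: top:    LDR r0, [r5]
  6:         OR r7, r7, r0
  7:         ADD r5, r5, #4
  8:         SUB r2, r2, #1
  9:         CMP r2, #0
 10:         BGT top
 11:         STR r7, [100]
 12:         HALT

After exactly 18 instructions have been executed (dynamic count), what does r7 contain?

r7=4
r0=10
r2=4
r5=100
r0=M[100]=16
r7=4|16=20
r5=100+4=104
r2=4-1=3
CMP r2, #0  (cmp 3,0)
BGT top: taken
r0=M[104]=10
r7=20|10=30
r5=104+4=108
r2=3-1=2
CMP r2, #0  (cmp 2,0)
BGT top: taken
r0=M[108]=25
r7=30|25=31
After step 18: r7 = 31.

31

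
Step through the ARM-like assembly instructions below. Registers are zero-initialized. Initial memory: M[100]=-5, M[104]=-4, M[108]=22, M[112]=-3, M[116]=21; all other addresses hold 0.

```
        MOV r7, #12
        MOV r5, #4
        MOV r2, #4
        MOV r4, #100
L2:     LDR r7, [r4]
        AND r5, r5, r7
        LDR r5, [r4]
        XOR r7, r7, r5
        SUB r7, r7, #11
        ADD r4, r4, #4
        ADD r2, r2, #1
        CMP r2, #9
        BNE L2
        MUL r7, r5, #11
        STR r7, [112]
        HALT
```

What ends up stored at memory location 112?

231

MOV r7, #12 → r7=12
MOV r5, #4 → r5=4
MOV r2, #4 → r2=4
MOV r4, #100 → r4=100
LDR r7, [r4] → r7=M[100]=-5
AND r5, r5, r7 → r5=4&(-5)=0
LDR r5, [r4] → r5=M[100]=-5
XOR r7, r7, r5 → r7=(-5)^(-5)=0
SUB r7, r7, #11 → r7=0-11=-11
ADD r4, r4, #4 → r4=100+4=104
ADD r2, r2, #1 → r2=4+1=5
CMP r2, #9  (cmp 5,9)
BNE L2: taken
LDR r7, [r4] → r7=M[104]=-4
AND r5, r5, r7 → r5=(-5)&(-4)=-8
LDR r5, [r4] → r5=M[104]=-4
XOR r7, r7, r5 → r7=(-4)^(-4)=0
SUB r7, r7, #11 → r7=0-11=-11
ADD r4, r4, #4 → r4=104+4=108
ADD r2, r2, #1 → r2=5+1=6
CMP r2, #9  (cmp 6,9)
BNE L2: taken
LDR r7, [r4] → r7=M[108]=22
AND r5, r5, r7 → r5=(-4)&22=20
LDR r5, [r4] → r5=M[108]=22
XOR r7, r7, r5 → r7=22^22=0
SUB r7, r7, #11 → r7=0-11=-11
ADD r4, r4, #4 → r4=108+4=112
ADD r2, r2, #1 → r2=6+1=7
CMP r2, #9  (cmp 7,9)
BNE L2: taken
LDR r7, [r4] → r7=M[112]=-3
AND r5, r5, r7 → r5=22&(-3)=20
LDR r5, [r4] → r5=M[112]=-3
XOR r7, r7, r5 → r7=(-3)^(-3)=0
SUB r7, r7, #11 → r7=0-11=-11
ADD r4, r4, #4 → r4=112+4=116
ADD r2, r2, #1 → r2=7+1=8
CMP r2, #9  (cmp 8,9)
BNE L2: taken
LDR r7, [r4] → r7=M[116]=21
AND r5, r5, r7 → r5=(-3)&21=21
LDR r5, [r4] → r5=M[116]=21
XOR r7, r7, r5 → r7=21^21=0
SUB r7, r7, #11 → r7=0-11=-11
ADD r4, r4, #4 → r4=116+4=120
ADD r2, r2, #1 → r2=8+1=9
CMP r2, #9  (cmp 9,9)
BNE L2: not taken
MUL r7, r5, #11 → r7=21*11=231
STR r7, [112] → M[112]=231
halt.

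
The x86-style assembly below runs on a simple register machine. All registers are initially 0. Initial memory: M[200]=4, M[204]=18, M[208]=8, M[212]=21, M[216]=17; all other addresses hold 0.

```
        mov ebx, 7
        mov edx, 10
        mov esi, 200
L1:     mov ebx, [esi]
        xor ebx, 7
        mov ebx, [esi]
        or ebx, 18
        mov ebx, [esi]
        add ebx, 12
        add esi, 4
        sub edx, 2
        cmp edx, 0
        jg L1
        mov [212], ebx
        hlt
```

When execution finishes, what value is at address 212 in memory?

29

mov ebx, 7 → ebx=7
mov edx, 10 → edx=10
mov esi, 200 → esi=200
mov ebx, [esi] → ebx=M[200]=4
xor ebx, 7 → ebx=4^7=3
mov ebx, [esi] → ebx=M[200]=4
or ebx, 18 → ebx=4|18=22
mov ebx, [esi] → ebx=M[200]=4
add ebx, 12 → ebx=4+12=16
add esi, 4 → esi=200+4=204
sub edx, 2 → edx=10-2=8
cmp edx, 0  (cmp 8,0)
jg L1: taken
mov ebx, [esi] → ebx=M[204]=18
xor ebx, 7 → ebx=18^7=21
mov ebx, [esi] → ebx=M[204]=18
or ebx, 18 → ebx=18|18=18
mov ebx, [esi] → ebx=M[204]=18
add ebx, 12 → ebx=18+12=30
add esi, 4 → esi=204+4=208
sub edx, 2 → edx=8-2=6
cmp edx, 0  (cmp 6,0)
jg L1: taken
mov ebx, [esi] → ebx=M[208]=8
xor ebx, 7 → ebx=8^7=15
mov ebx, [esi] → ebx=M[208]=8
or ebx, 18 → ebx=8|18=26
mov ebx, [esi] → ebx=M[208]=8
add ebx, 12 → ebx=8+12=20
add esi, 4 → esi=208+4=212
sub edx, 2 → edx=6-2=4
cmp edx, 0  (cmp 4,0)
jg L1: taken
mov ebx, [esi] → ebx=M[212]=21
xor ebx, 7 → ebx=21^7=18
mov ebx, [esi] → ebx=M[212]=21
or ebx, 18 → ebx=21|18=23
mov ebx, [esi] → ebx=M[212]=21
add ebx, 12 → ebx=21+12=33
add esi, 4 → esi=212+4=216
sub edx, 2 → edx=4-2=2
cmp edx, 0  (cmp 2,0)
jg L1: taken
mov ebx, [esi] → ebx=M[216]=17
xor ebx, 7 → ebx=17^7=22
mov ebx, [esi] → ebx=M[216]=17
or ebx, 18 → ebx=17|18=19
mov ebx, [esi] → ebx=M[216]=17
add ebx, 12 → ebx=17+12=29
add esi, 4 → esi=216+4=220
sub edx, 2 → edx=2-2=0
cmp edx, 0  (cmp 0,0)
jg L1: not taken
mov [212], ebx → M[212]=29
halt.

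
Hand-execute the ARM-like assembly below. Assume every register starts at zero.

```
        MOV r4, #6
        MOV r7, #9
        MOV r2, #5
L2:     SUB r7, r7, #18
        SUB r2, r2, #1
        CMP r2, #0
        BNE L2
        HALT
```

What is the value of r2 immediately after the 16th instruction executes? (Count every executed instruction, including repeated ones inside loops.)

r4=6
r7=9
r2=5
r7=9-18=-9
r2=5-1=4
CMP r2, #0  (cmp 4,0)
BNE L2: taken
r7=(-9)-18=-27
r2=4-1=3
CMP r2, #0  (cmp 3,0)
BNE L2: taken
r7=(-27)-18=-45
r2=3-1=2
CMP r2, #0  (cmp 2,0)
BNE L2: taken
r7=(-45)-18=-63
After step 16: r2 = 2.

2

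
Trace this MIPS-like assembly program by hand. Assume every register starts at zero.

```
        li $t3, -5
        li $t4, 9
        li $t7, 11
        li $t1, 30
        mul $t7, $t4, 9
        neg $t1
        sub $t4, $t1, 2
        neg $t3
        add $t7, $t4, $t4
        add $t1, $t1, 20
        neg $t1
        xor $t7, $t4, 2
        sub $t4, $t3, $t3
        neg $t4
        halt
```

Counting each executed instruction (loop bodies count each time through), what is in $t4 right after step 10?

-32

$t3=-5
$t4=9
$t7=11
$t1=30
$t7=9*9=81
$t1=-(30)=-30
$t4=(-30)-2=-32
$t3=-(-5)=5
$t7=(-32)+(-32)=-64
$t1=(-30)+20=-10
After step 10: $t4 = -32.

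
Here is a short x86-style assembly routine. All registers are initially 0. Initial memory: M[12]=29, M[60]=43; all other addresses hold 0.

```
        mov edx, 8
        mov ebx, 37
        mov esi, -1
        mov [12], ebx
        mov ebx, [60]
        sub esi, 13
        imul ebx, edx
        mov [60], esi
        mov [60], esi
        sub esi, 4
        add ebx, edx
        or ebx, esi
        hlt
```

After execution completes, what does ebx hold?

-18

edx=8
ebx=37
esi=-1
mov [12], ebx → M[12]=37
ebx=M[60]=43
esi=(-1)-13=-14
ebx=43*8=344
mov [60], esi → M[60]=-14
mov [60], esi → M[60]=-14
esi=(-14)-4=-18
ebx=344+8=352
ebx=352|(-18)=-18
halt.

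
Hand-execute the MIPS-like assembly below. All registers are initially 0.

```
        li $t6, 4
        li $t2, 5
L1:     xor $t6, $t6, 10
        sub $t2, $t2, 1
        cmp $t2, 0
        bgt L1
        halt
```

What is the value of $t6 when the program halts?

after li $t6, 4: $t6=4
after li $t2, 5: $t2=5
after xor $t6, $t6, 10: $t6=4^10=14
after sub $t2, $t2, 1: $t2=5-1=4
cmp $t2, 0  (cmp 4,0)
bgt L1: taken
after xor $t6, $t6, 10: $t6=14^10=4
after sub $t2, $t2, 1: $t2=4-1=3
cmp $t2, 0  (cmp 3,0)
bgt L1: taken
after xor $t6, $t6, 10: $t6=4^10=14
after sub $t2, $t2, 1: $t2=3-1=2
cmp $t2, 0  (cmp 2,0)
bgt L1: taken
after xor $t6, $t6, 10: $t6=14^10=4
after sub $t2, $t2, 1: $t2=2-1=1
cmp $t2, 0  (cmp 1,0)
bgt L1: taken
after xor $t6, $t6, 10: $t6=4^10=14
after sub $t2, $t2, 1: $t2=1-1=0
cmp $t2, 0  (cmp 0,0)
bgt L1: not taken
halt.

14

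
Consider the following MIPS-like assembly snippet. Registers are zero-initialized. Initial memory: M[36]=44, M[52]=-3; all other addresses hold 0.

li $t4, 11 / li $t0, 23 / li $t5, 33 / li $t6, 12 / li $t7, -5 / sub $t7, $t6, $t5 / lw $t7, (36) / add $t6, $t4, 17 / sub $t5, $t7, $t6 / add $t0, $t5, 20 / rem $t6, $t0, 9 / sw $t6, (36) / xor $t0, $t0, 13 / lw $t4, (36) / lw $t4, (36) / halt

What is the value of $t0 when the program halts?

$t4=11
$t0=23
$t5=33
$t6=12
$t7=-5
$t7=12-33=-21
$t7=M[36]=44
$t6=11+17=28
$t5=44-28=16
$t0=16+20=36
$t6=36%9=0
sw $t6, (36) → M[36]=0
$t0=36^13=41
$t4=M[36]=0
$t4=M[36]=0
halt.

41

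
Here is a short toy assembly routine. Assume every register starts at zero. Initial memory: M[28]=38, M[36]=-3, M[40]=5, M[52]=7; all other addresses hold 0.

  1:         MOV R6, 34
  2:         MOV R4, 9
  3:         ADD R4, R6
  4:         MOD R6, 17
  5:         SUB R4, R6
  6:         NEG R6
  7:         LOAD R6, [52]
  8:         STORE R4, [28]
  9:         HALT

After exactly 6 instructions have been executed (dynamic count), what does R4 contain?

43

R6=34
R4=9
R4=9+34=43
R6=34%17=0
R4=43-0=43
R6=-(0)=0
After step 6: R4 = 43.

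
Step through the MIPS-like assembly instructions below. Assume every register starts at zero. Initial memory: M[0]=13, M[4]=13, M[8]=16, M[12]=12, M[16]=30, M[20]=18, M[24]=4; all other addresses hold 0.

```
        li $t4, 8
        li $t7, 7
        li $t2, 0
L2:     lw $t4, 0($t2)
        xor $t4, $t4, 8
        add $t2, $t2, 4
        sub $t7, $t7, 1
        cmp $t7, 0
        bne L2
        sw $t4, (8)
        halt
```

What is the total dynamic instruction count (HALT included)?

47

$t4=8
$t7=7
$t2=0
$t4=M[0]=13
$t4=13^8=5
$t2=0+4=4
$t7=7-1=6
cmp $t7, 0  (cmp 6,0)
bne L2: taken
$t4=M[4]=13
$t4=13^8=5
$t2=4+4=8
$t7=6-1=5
cmp $t7, 0  (cmp 5,0)
bne L2: taken
$t4=M[8]=16
$t4=16^8=24
$t2=8+4=12
$t7=5-1=4
cmp $t7, 0  (cmp 4,0)
bne L2: taken
$t4=M[12]=12
$t4=12^8=4
$t2=12+4=16
$t7=4-1=3
cmp $t7, 0  (cmp 3,0)
bne L2: taken
$t4=M[16]=30
$t4=30^8=22
$t2=16+4=20
$t7=3-1=2
cmp $t7, 0  (cmp 2,0)
bne L2: taken
$t4=M[20]=18
$t4=18^8=26
$t2=20+4=24
$t7=2-1=1
cmp $t7, 0  (cmp 1,0)
bne L2: taken
$t4=M[24]=4
$t4=4^8=12
$t2=24+4=28
$t7=1-1=0
cmp $t7, 0  (cmp 0,0)
bne L2: not taken
sw $t4, (8) → M[8]=12
halt.
Total executed instructions: 47.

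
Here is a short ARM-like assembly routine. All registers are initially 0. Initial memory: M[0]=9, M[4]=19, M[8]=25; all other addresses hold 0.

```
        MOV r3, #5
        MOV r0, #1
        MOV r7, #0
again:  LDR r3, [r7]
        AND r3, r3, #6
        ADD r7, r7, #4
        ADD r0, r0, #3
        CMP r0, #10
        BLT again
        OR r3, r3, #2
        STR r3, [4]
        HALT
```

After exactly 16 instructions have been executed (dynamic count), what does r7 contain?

8

r3=5
r0=1
r7=0
r3=M[0]=9
r3=9&6=0
r7=0+4=4
r0=1+3=4
CMP r0, #10  (cmp 4,10)
BLT again: taken
r3=M[4]=19
r3=19&6=2
r7=4+4=8
r0=4+3=7
CMP r0, #10  (cmp 7,10)
BLT again: taken
r3=M[8]=25
After step 16: r7 = 8.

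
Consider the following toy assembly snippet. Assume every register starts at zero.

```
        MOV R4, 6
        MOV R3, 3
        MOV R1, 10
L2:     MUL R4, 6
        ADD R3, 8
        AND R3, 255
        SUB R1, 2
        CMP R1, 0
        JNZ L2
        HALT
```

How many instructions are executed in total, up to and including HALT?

34

MOV R4, 6 → R4=6
MOV R3, 3 → R3=3
MOV R1, 10 → R1=10
MUL R4, 6 → R4=6*6=36
ADD R3, 8 → R3=3+8=11
AND R3, 255 → R3=11&255=11
SUB R1, 2 → R1=10-2=8
CMP R1, 0  (cmp 8,0)
JNZ L2: taken
MUL R4, 6 → R4=36*6=216
ADD R3, 8 → R3=11+8=19
AND R3, 255 → R3=19&255=19
SUB R1, 2 → R1=8-2=6
CMP R1, 0  (cmp 6,0)
JNZ L2: taken
MUL R4, 6 → R4=216*6=1296
ADD R3, 8 → R3=19+8=27
AND R3, 255 → R3=27&255=27
SUB R1, 2 → R1=6-2=4
CMP R1, 0  (cmp 4,0)
JNZ L2: taken
MUL R4, 6 → R4=1296*6=7776
ADD R3, 8 → R3=27+8=35
AND R3, 255 → R3=35&255=35
SUB R1, 2 → R1=4-2=2
CMP R1, 0  (cmp 2,0)
JNZ L2: taken
MUL R4, 6 → R4=7776*6=46656
ADD R3, 8 → R3=35+8=43
AND R3, 255 → R3=43&255=43
SUB R1, 2 → R1=2-2=0
CMP R1, 0  (cmp 0,0)
JNZ L2: not taken
halt.
Total executed instructions: 34.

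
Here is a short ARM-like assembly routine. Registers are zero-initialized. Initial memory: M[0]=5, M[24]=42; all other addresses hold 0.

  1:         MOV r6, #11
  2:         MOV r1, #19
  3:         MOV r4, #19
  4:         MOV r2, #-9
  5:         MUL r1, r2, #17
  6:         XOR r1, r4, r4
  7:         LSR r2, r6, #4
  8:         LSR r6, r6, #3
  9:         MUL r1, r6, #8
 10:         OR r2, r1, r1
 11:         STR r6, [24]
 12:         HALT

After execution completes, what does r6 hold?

1

after MOV r6, #11: r6=11
after MOV r1, #19: r1=19
after MOV r4, #19: r4=19
after MOV r2, #-9: r2=-9
after MUL r1, r2, #17: r1=(-9)*17=-153
after XOR r1, r4, r4: r1=19^19=0
after LSR r2, r6, #4: r2=11>>4=0
after LSR r6, r6, #3: r6=11>>3=1
after MUL r1, r6, #8: r1=1*8=8
after OR r2, r1, r1: r2=8|8=8
STR r6, [24] → M[24]=1
halt.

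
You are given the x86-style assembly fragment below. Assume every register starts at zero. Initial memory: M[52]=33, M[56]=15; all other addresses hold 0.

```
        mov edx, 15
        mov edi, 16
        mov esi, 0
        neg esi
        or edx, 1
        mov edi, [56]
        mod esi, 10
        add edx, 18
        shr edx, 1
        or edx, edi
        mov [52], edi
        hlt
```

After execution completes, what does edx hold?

31

mov edx, 15 → edx=15
mov edi, 16 → edi=16
mov esi, 0 → esi=0
neg esi → esi=-(0)=0
or edx, 1 → edx=15|1=15
mov edi, [56] → edi=M[56]=15
mod esi, 10 → esi=0%10=0
add edx, 18 → edx=15+18=33
shr edx, 1 → edx=33>>1=16
or edx, edi → edx=16|15=31
mov [52], edi → M[52]=15
halt.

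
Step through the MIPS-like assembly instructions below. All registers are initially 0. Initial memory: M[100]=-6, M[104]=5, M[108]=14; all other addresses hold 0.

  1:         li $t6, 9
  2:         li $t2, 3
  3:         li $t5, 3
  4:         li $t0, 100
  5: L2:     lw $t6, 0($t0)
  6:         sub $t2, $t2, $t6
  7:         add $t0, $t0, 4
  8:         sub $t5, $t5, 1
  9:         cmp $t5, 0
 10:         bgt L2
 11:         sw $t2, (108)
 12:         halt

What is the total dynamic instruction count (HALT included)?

24

li $t6, 9 → $t6=9
li $t2, 3 → $t2=3
li $t5, 3 → $t5=3
li $t0, 100 → $t0=100
lw $t6, 0($t0) → $t6=M[100]=-6
sub $t2, $t2, $t6 → $t2=3-(-6)=9
add $t0, $t0, 4 → $t0=100+4=104
sub $t5, $t5, 1 → $t5=3-1=2
cmp $t5, 0  (cmp 2,0)
bgt L2: taken
lw $t6, 0($t0) → $t6=M[104]=5
sub $t2, $t2, $t6 → $t2=9-5=4
add $t0, $t0, 4 → $t0=104+4=108
sub $t5, $t5, 1 → $t5=2-1=1
cmp $t5, 0  (cmp 1,0)
bgt L2: taken
lw $t6, 0($t0) → $t6=M[108]=14
sub $t2, $t2, $t6 → $t2=4-14=-10
add $t0, $t0, 4 → $t0=108+4=112
sub $t5, $t5, 1 → $t5=1-1=0
cmp $t5, 0  (cmp 0,0)
bgt L2: not taken
sw $t2, (108) → M[108]=-10
halt.
Total executed instructions: 24.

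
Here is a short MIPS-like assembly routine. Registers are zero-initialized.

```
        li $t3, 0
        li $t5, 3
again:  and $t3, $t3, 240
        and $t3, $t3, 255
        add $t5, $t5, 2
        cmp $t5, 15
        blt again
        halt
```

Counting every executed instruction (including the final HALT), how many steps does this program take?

33

li $t3, 0 → $t3=0
li $t5, 3 → $t5=3
and $t3, $t3, 240 → $t3=0&240=0
and $t3, $t3, 255 → $t3=0&255=0
add $t5, $t5, 2 → $t5=3+2=5
cmp $t5, 15  (cmp 5,15)
blt again: taken
and $t3, $t3, 240 → $t3=0&240=0
and $t3, $t3, 255 → $t3=0&255=0
add $t5, $t5, 2 → $t5=5+2=7
cmp $t5, 15  (cmp 7,15)
blt again: taken
and $t3, $t3, 240 → $t3=0&240=0
and $t3, $t3, 255 → $t3=0&255=0
add $t5, $t5, 2 → $t5=7+2=9
cmp $t5, 15  (cmp 9,15)
blt again: taken
and $t3, $t3, 240 → $t3=0&240=0
and $t3, $t3, 255 → $t3=0&255=0
add $t5, $t5, 2 → $t5=9+2=11
cmp $t5, 15  (cmp 11,15)
blt again: taken
and $t3, $t3, 240 → $t3=0&240=0
and $t3, $t3, 255 → $t3=0&255=0
add $t5, $t5, 2 → $t5=11+2=13
cmp $t5, 15  (cmp 13,15)
blt again: taken
and $t3, $t3, 240 → $t3=0&240=0
and $t3, $t3, 255 → $t3=0&255=0
add $t5, $t5, 2 → $t5=13+2=15
cmp $t5, 15  (cmp 15,15)
blt again: not taken
halt.
Total executed instructions: 33.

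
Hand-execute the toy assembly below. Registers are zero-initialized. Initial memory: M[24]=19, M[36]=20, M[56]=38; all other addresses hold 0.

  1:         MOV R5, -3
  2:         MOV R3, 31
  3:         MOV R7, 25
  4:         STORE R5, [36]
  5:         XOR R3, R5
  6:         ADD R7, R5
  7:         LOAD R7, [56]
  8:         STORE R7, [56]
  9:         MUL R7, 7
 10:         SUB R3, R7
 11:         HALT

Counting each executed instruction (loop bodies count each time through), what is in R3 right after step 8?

-30

after MOV R5, -3: R5=-3
after MOV R3, 31: R3=31
after MOV R7, 25: R7=25
STORE R5, [36] → M[36]=-3
after XOR R3, R5: R3=31^(-3)=-30
after ADD R7, R5: R7=25+(-3)=22
after LOAD R7, [56]: R7=M[56]=38
STORE R7, [56] → M[56]=38
After step 8: R3 = -30.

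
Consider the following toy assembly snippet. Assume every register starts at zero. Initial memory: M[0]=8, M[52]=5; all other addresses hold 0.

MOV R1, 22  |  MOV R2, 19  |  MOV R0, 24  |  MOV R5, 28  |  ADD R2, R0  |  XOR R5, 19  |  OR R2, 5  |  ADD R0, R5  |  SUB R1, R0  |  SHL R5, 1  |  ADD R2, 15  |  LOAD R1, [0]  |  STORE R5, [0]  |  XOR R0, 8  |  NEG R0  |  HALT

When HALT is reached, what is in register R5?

30

after MOV R1, 22: R1=22
after MOV R2, 19: R2=19
after MOV R0, 24: R0=24
after MOV R5, 28: R5=28
after ADD R2, R0: R2=19+24=43
after XOR R5, 19: R5=28^19=15
after OR R2, 5: R2=43|5=47
after ADD R0, R5: R0=24+15=39
after SUB R1, R0: R1=22-39=-17
after SHL R5, 1: R5=15<<1=30
after ADD R2, 15: R2=47+15=62
after LOAD R1, [0]: R1=M[0]=8
STORE R5, [0] → M[0]=30
after XOR R0, 8: R0=39^8=47
after NEG R0: R0=-(47)=-47
halt.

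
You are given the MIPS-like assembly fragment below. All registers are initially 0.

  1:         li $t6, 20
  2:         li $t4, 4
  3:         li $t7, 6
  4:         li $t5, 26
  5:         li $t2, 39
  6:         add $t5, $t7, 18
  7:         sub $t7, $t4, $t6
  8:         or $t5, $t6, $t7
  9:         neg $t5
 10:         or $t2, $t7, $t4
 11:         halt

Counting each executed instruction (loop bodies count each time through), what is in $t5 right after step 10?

12

li $t6, 20 → $t6=20
li $t4, 4 → $t4=4
li $t7, 6 → $t7=6
li $t5, 26 → $t5=26
li $t2, 39 → $t2=39
add $t5, $t7, 18 → $t5=6+18=24
sub $t7, $t4, $t6 → $t7=4-20=-16
or $t5, $t6, $t7 → $t5=20|(-16)=-12
neg $t5 → $t5=-(-12)=12
or $t2, $t7, $t4 → $t2=(-16)|4=-12
After step 10: $t5 = 12.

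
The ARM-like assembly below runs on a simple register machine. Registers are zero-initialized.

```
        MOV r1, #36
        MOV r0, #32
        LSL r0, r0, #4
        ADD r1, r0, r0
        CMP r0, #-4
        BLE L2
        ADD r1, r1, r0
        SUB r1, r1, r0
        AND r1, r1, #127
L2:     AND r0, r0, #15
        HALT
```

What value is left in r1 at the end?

0

after MOV r1, #36: r1=36
after MOV r0, #32: r0=32
after LSL r0, r0, #4: r0=32<<4=512
after ADD r1, r0, r0: r1=512+512=1024
CMP r0, #-4  (cmp 512,-4)
BLE L2: not taken
after ADD r1, r1, r0: r1=1024+512=1536
after SUB r1, r1, r0: r1=1536-512=1024
after AND r1, r1, #127: r1=1024&127=0
after AND r0, r0, #15: r0=512&15=0
halt.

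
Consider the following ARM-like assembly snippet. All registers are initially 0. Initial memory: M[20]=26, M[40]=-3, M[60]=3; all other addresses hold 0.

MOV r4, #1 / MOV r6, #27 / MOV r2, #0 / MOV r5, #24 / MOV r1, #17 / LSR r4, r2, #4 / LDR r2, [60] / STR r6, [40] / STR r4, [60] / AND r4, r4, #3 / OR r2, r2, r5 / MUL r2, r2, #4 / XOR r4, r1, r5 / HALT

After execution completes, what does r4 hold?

9

after MOV r4, #1: r4=1
after MOV r6, #27: r6=27
after MOV r2, #0: r2=0
after MOV r5, #24: r5=24
after MOV r1, #17: r1=17
after LSR r4, r2, #4: r4=0>>4=0
after LDR r2, [60]: r2=M[60]=3
STR r6, [40] → M[40]=27
STR r4, [60] → M[60]=0
after AND r4, r4, #3: r4=0&3=0
after OR r2, r2, r5: r2=3|24=27
after MUL r2, r2, #4: r2=27*4=108
after XOR r4, r1, r5: r4=17^24=9
halt.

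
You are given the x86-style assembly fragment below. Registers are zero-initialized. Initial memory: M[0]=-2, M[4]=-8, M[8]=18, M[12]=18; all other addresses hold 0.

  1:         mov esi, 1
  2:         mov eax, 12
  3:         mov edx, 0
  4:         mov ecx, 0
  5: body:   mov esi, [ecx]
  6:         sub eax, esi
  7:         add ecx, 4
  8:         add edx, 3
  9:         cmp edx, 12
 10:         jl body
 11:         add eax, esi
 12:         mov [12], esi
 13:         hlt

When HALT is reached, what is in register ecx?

after mov esi, 1: esi=1
after mov eax, 12: eax=12
after mov edx, 0: edx=0
after mov ecx, 0: ecx=0
after mov esi, [ecx]: esi=M[0]=-2
after sub eax, esi: eax=12-(-2)=14
after add ecx, 4: ecx=0+4=4
after add edx, 3: edx=0+3=3
cmp edx, 12  (cmp 3,12)
jl body: taken
after mov esi, [ecx]: esi=M[4]=-8
after sub eax, esi: eax=14-(-8)=22
after add ecx, 4: ecx=4+4=8
after add edx, 3: edx=3+3=6
cmp edx, 12  (cmp 6,12)
jl body: taken
after mov esi, [ecx]: esi=M[8]=18
after sub eax, esi: eax=22-18=4
after add ecx, 4: ecx=8+4=12
after add edx, 3: edx=6+3=9
cmp edx, 12  (cmp 9,12)
jl body: taken
after mov esi, [ecx]: esi=M[12]=18
after sub eax, esi: eax=4-18=-14
after add ecx, 4: ecx=12+4=16
after add edx, 3: edx=9+3=12
cmp edx, 12  (cmp 12,12)
jl body: not taken
after add eax, esi: eax=(-14)+18=4
mov [12], esi → M[12]=18
halt.

16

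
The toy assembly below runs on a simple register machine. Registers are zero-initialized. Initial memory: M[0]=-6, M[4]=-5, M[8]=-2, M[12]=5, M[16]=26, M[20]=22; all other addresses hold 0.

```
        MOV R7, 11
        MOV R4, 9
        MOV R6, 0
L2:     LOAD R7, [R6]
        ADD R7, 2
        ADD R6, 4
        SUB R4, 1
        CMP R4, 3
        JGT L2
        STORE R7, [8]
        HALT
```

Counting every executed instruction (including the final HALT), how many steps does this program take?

41

after MOV R7, 11: R7=11
after MOV R4, 9: R4=9
after MOV R6, 0: R6=0
after LOAD R7, [R6]: R7=M[0]=-6
after ADD R7, 2: R7=(-6)+2=-4
after ADD R6, 4: R6=0+4=4
after SUB R4, 1: R4=9-1=8
CMP R4, 3  (cmp 8,3)
JGT L2: taken
after LOAD R7, [R6]: R7=M[4]=-5
after ADD R7, 2: R7=(-5)+2=-3
after ADD R6, 4: R6=4+4=8
after SUB R4, 1: R4=8-1=7
CMP R4, 3  (cmp 7,3)
JGT L2: taken
after LOAD R7, [R6]: R7=M[8]=-2
after ADD R7, 2: R7=(-2)+2=0
after ADD R6, 4: R6=8+4=12
after SUB R4, 1: R4=7-1=6
CMP R4, 3  (cmp 6,3)
JGT L2: taken
after LOAD R7, [R6]: R7=M[12]=5
after ADD R7, 2: R7=5+2=7
after ADD R6, 4: R6=12+4=16
after SUB R4, 1: R4=6-1=5
CMP R4, 3  (cmp 5,3)
JGT L2: taken
after LOAD R7, [R6]: R7=M[16]=26
after ADD R7, 2: R7=26+2=28
after ADD R6, 4: R6=16+4=20
after SUB R4, 1: R4=5-1=4
CMP R4, 3  (cmp 4,3)
JGT L2: taken
after LOAD R7, [R6]: R7=M[20]=22
after ADD R7, 2: R7=22+2=24
after ADD R6, 4: R6=20+4=24
after SUB R4, 1: R4=4-1=3
CMP R4, 3  (cmp 3,3)
JGT L2: not taken
STORE R7, [8] → M[8]=24
halt.
Total executed instructions: 41.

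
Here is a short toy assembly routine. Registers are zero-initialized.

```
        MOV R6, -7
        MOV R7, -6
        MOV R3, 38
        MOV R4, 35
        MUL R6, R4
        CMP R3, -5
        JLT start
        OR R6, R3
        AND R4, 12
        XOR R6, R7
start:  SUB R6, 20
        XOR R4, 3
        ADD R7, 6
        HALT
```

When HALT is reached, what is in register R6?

193

MOV R6, -7 → R6=-7
MOV R7, -6 → R7=-6
MOV R3, 38 → R3=38
MOV R4, 35 → R4=35
MUL R6, R4 → R6=(-7)*35=-245
CMP R3, -5  (cmp 38,-5)
JLT start: not taken
OR R6, R3 → R6=(-245)|38=-209
AND R4, 12 → R4=35&12=0
XOR R6, R7 → R6=(-209)^(-6)=213
SUB R6, 20 → R6=213-20=193
XOR R4, 3 → R4=0^3=3
ADD R7, 6 → R7=(-6)+6=0
halt.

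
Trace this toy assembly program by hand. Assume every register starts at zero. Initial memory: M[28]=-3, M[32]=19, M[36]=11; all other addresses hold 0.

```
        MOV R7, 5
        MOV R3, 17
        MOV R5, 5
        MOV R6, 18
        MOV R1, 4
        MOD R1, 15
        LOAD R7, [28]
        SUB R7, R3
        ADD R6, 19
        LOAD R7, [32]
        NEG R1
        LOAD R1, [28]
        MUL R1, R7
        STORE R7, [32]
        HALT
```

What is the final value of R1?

-57

MOV R7, 5 → R7=5
MOV R3, 17 → R3=17
MOV R5, 5 → R5=5
MOV R6, 18 → R6=18
MOV R1, 4 → R1=4
MOD R1, 15 → R1=4%15=4
LOAD R7, [28] → R7=M[28]=-3
SUB R7, R3 → R7=(-3)-17=-20
ADD R6, 19 → R6=18+19=37
LOAD R7, [32] → R7=M[32]=19
NEG R1 → R1=-(4)=-4
LOAD R1, [28] → R1=M[28]=-3
MUL R1, R7 → R1=(-3)*19=-57
STORE R7, [32] → M[32]=19
halt.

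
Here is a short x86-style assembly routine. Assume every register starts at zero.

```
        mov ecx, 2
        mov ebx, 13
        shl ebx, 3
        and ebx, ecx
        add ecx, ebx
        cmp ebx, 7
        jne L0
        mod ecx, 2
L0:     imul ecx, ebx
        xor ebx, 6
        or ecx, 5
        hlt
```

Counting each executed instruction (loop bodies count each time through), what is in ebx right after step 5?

after mov ecx, 2: ecx=2
after mov ebx, 13: ebx=13
after shl ebx, 3: ebx=13<<3=104
after and ebx, ecx: ebx=104&2=0
after add ecx, ebx: ecx=2+0=2
After step 5: ebx = 0.

0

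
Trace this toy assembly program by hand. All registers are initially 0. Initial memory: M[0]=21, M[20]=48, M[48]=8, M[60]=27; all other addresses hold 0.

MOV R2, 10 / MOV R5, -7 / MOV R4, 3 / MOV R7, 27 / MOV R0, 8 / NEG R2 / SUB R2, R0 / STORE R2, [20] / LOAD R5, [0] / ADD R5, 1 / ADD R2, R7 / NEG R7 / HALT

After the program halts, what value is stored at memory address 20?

-18

R2=10
R5=-7
R4=3
R7=27
R0=8
R2=-(10)=-10
R2=(-10)-8=-18
STORE R2, [20] → M[20]=-18
R5=M[0]=21
R5=21+1=22
R2=(-18)+27=9
R7=-(27)=-27
halt.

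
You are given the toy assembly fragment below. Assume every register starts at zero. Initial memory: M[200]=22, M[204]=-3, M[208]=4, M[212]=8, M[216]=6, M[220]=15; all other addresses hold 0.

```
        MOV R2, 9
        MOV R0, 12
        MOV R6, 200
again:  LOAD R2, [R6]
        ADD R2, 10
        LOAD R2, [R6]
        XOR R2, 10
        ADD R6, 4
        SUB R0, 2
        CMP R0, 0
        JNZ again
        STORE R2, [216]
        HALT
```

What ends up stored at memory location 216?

after MOV R2, 9: R2=9
after MOV R0, 12: R0=12
after MOV R6, 200: R6=200
after LOAD R2, [R6]: R2=M[200]=22
after ADD R2, 10: R2=22+10=32
after LOAD R2, [R6]: R2=M[200]=22
after XOR R2, 10: R2=22^10=28
after ADD R6, 4: R6=200+4=204
after SUB R0, 2: R0=12-2=10
CMP R0, 0  (cmp 10,0)
JNZ again: taken
after LOAD R2, [R6]: R2=M[204]=-3
after ADD R2, 10: R2=(-3)+10=7
after LOAD R2, [R6]: R2=M[204]=-3
after XOR R2, 10: R2=(-3)^10=-9
after ADD R6, 4: R6=204+4=208
after SUB R0, 2: R0=10-2=8
CMP R0, 0  (cmp 8,0)
JNZ again: taken
after LOAD R2, [R6]: R2=M[208]=4
after ADD R2, 10: R2=4+10=14
after LOAD R2, [R6]: R2=M[208]=4
after XOR R2, 10: R2=4^10=14
after ADD R6, 4: R6=208+4=212
after SUB R0, 2: R0=8-2=6
CMP R0, 0  (cmp 6,0)
JNZ again: taken
after LOAD R2, [R6]: R2=M[212]=8
after ADD R2, 10: R2=8+10=18
after LOAD R2, [R6]: R2=M[212]=8
after XOR R2, 10: R2=8^10=2
after ADD R6, 4: R6=212+4=216
after SUB R0, 2: R0=6-2=4
CMP R0, 0  (cmp 4,0)
JNZ again: taken
after LOAD R2, [R6]: R2=M[216]=6
after ADD R2, 10: R2=6+10=16
after LOAD R2, [R6]: R2=M[216]=6
after XOR R2, 10: R2=6^10=12
after ADD R6, 4: R6=216+4=220
after SUB R0, 2: R0=4-2=2
CMP R0, 0  (cmp 2,0)
JNZ again: taken
after LOAD R2, [R6]: R2=M[220]=15
after ADD R2, 10: R2=15+10=25
after LOAD R2, [R6]: R2=M[220]=15
after XOR R2, 10: R2=15^10=5
after ADD R6, 4: R6=220+4=224
after SUB R0, 2: R0=2-2=0
CMP R0, 0  (cmp 0,0)
JNZ again: not taken
STORE R2, [216] → M[216]=5
halt.

5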